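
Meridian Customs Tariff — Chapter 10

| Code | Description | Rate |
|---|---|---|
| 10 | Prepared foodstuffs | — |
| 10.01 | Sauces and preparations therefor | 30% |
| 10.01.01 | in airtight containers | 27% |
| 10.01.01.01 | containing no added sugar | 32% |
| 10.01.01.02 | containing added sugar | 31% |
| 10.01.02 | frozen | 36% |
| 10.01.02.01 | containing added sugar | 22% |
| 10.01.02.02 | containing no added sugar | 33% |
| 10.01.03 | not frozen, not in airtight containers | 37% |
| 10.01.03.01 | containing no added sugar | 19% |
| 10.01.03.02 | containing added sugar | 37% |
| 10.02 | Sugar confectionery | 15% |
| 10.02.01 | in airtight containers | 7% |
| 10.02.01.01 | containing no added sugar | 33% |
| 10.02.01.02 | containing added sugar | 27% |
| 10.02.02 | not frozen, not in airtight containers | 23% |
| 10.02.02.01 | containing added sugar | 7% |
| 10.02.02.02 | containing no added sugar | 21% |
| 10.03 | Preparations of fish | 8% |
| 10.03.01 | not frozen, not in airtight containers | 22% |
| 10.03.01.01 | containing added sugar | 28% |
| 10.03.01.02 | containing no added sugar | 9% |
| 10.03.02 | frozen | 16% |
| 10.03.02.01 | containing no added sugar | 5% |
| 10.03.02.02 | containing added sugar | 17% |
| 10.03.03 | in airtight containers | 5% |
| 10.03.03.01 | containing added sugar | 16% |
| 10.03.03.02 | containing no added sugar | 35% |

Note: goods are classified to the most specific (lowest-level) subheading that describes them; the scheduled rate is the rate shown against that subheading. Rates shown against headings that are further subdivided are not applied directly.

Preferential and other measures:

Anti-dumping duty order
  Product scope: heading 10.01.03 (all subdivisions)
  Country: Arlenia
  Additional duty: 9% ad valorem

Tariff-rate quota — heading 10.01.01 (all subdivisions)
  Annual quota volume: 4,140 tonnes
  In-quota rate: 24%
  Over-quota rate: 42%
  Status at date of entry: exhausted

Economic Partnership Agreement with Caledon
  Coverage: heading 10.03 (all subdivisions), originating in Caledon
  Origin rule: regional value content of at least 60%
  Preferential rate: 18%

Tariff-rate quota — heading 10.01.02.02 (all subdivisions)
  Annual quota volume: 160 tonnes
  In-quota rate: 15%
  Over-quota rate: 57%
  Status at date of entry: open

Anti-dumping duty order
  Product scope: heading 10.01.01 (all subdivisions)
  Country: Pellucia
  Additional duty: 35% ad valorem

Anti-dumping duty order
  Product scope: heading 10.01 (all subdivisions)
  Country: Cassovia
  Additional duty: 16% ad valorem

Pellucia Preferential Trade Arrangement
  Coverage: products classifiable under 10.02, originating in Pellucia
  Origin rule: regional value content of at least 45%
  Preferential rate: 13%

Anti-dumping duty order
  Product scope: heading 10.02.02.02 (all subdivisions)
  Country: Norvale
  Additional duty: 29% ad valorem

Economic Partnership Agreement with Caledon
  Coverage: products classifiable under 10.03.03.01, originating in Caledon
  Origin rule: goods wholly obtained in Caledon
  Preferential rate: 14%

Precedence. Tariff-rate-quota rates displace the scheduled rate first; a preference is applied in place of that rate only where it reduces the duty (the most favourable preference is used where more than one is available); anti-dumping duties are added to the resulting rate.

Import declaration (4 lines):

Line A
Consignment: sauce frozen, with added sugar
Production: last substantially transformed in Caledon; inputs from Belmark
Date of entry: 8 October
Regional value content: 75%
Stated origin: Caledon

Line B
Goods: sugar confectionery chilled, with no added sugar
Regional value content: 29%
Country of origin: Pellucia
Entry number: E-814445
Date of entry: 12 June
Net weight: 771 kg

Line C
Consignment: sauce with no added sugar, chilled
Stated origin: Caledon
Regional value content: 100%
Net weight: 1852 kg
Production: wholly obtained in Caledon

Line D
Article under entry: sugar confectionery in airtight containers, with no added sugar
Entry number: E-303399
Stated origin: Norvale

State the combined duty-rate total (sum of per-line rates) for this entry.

95%

Line A: sauce → 10.01; frozen → 10.01.02; with added sugar → 10.01.02.01. Scheduled 22%. Caledon agreement on 10.03: 10.01.02.01 not covered; Caledon agreement on 10.03.03.01: 10.01.02.01 not covered. → 22%.
Line B: sugar confectionery → 10.02; chilled → 10.02.02; with no added sugar → 10.02.02.02. Scheduled 21%. Pellucia agreement on 10.02: RVC < 45%. → 21%.
Line C: sauce → 10.01; chilled → 10.01.03; with no added sugar → 10.01.03.01. Scheduled 19%. Caledon agreement on 10.03: 10.01.03.01 not covered; Caledon agreement on 10.03.03.01: 10.01.03.01 not covered. → 19%.
Line D: sugar confectionery → 10.02; in airtight containers → 10.02.01; with no added sugar → 10.02.01.01. Scheduled 33%. No special measure applies. → 33%.
Sum: 22% + 21% + 19% + 33% = 95%.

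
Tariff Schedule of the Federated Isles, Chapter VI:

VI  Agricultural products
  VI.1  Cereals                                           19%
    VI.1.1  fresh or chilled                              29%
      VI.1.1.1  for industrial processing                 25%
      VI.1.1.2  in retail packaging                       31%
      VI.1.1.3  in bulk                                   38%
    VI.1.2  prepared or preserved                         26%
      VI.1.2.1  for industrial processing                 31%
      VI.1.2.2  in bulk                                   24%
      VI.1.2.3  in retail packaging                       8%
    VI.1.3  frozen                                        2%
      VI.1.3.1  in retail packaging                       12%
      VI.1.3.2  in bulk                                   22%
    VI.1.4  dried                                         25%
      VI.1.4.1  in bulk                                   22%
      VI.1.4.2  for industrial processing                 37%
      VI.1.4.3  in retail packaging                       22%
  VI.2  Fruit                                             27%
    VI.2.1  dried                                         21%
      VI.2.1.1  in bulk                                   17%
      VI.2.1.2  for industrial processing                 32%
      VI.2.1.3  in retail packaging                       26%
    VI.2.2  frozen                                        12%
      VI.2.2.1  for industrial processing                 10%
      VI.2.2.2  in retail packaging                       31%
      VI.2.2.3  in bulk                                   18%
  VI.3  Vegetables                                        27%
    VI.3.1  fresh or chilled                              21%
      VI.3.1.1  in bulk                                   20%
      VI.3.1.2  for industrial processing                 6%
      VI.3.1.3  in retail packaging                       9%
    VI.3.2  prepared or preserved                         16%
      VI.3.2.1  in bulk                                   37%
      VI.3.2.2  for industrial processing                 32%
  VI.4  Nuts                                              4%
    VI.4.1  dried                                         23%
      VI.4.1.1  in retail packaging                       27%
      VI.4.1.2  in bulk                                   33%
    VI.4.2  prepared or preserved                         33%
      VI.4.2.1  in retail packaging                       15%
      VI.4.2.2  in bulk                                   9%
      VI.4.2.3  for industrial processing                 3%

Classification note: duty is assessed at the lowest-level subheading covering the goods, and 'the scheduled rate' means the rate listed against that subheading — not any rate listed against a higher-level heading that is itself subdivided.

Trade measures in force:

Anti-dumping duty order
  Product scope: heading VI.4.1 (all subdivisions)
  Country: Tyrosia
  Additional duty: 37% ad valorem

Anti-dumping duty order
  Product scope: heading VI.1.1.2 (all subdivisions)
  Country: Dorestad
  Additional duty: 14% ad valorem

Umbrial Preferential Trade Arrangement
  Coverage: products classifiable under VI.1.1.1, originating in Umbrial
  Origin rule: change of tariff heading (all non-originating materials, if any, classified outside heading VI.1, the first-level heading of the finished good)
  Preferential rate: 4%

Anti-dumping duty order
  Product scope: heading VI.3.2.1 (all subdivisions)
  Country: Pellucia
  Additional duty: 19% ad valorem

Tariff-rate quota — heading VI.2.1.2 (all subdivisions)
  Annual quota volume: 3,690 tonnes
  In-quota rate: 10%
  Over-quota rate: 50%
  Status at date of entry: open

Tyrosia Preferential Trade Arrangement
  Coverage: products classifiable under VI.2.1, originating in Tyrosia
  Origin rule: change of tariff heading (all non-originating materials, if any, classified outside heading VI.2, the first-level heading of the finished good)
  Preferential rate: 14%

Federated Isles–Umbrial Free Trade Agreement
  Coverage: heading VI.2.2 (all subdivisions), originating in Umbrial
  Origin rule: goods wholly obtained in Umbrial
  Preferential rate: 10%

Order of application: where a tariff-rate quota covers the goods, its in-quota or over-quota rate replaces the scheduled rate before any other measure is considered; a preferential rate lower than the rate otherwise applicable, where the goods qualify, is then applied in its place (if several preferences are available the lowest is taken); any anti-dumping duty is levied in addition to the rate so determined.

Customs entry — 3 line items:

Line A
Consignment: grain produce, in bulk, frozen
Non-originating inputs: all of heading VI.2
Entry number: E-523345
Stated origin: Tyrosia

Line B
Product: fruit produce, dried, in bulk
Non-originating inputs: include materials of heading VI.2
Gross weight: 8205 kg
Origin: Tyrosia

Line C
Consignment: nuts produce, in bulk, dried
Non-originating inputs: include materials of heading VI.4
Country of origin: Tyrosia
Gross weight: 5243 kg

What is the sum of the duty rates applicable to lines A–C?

109%

Line A: grain → VI.1; frozen → VI.1.3; in bulk → VI.1.3.2. Scheduled 22%. Tyrosia agreement on VI.2.1: VI.1.3.2 not covered. → 22%.
Line B: fruit → VI.2; dried → VI.2.1; in bulk → VI.2.1.1. Scheduled 17%. Tyrosia agreement on VI.2.1: CTH not met. → 17%.
Line C: nuts → VI.4; dried → VI.4.1; in bulk → VI.4.1.2. Scheduled 33%. Tyrosia agreement on VI.2.1: VI.4.1.2 not covered; anti-dumping (Tyrosia, VI.4.1): +37%; total 33% + 37% = 70%. → 70%.
Sum: 22% + 17% + 70% = 109%.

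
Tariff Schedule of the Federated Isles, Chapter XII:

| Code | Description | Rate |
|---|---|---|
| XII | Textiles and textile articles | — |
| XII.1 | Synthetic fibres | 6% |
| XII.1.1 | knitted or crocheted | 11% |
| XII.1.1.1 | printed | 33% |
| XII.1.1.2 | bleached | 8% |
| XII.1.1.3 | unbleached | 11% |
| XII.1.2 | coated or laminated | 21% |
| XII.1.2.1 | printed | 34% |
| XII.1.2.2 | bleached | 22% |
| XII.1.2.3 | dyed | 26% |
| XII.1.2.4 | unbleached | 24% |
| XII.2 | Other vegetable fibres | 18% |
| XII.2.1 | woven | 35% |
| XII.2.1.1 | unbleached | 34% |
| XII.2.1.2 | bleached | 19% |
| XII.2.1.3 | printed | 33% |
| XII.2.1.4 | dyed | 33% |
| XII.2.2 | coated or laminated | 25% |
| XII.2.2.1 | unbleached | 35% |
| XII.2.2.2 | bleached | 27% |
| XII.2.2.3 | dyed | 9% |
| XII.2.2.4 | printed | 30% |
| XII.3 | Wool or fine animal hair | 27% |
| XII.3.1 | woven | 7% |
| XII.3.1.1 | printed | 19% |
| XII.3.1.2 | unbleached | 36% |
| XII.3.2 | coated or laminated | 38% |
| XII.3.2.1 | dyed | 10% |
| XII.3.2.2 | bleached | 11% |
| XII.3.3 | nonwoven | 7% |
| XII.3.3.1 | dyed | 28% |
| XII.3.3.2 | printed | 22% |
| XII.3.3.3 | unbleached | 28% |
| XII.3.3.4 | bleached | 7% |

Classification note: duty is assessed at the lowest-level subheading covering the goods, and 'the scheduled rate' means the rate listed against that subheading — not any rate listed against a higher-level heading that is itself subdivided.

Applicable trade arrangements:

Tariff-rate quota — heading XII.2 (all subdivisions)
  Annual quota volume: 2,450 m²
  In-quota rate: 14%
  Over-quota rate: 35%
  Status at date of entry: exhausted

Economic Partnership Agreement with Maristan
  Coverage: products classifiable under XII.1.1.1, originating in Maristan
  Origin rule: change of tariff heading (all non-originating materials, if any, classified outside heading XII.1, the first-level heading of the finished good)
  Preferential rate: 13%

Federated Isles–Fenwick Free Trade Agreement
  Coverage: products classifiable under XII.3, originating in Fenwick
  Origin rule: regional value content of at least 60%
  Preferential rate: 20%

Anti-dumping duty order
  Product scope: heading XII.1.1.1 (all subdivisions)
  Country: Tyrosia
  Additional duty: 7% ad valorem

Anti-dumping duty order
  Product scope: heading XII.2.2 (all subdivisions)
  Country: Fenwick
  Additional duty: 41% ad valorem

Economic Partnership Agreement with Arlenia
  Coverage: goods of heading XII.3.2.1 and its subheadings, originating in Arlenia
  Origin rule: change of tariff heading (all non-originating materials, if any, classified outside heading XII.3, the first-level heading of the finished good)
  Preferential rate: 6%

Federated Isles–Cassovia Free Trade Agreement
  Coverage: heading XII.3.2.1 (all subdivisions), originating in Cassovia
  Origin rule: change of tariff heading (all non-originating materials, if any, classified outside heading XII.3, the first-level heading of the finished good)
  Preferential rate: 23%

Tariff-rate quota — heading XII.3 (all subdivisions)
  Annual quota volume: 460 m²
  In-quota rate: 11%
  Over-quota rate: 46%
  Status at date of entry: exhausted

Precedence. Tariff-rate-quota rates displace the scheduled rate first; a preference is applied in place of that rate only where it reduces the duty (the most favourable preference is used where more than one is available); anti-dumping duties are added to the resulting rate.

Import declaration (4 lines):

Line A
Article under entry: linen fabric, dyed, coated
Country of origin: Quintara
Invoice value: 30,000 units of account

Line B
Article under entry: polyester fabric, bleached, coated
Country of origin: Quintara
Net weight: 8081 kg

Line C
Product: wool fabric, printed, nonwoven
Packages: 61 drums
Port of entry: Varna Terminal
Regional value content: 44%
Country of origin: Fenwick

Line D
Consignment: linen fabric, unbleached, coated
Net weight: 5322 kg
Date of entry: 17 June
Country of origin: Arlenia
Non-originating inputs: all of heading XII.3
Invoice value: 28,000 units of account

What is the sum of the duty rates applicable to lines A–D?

Line A: linen → XII.2; coated → XII.2.2; dyed → XII.2.2.3. Scheduled 9%. quota on XII.2 exhausted → over-quota 35%. → 35%.
Line B: polyester → XII.1; coated → XII.1.2; bleached → XII.1.2.2. Scheduled 22%. No special measure applies. → 22%.
Line C: wool → XII.3; nonwoven → XII.3.3; printed → XII.3.3.2. Scheduled 22%. quota on XII.3 exhausted → over-quota 46%; Fenwick agreement on XII.3: RVC < 60%. → 46%.
Line D: linen → XII.2; coated → XII.2.2; unbleached → XII.2.2.1. Scheduled 35%. quota on XII.2 exhausted → over-quota 35%; Arlenia agreement on XII.3.2.1: XII.2.2.1 not covered. → 35%.
Sum: 35% + 22% + 46% + 35% = 138%.

138%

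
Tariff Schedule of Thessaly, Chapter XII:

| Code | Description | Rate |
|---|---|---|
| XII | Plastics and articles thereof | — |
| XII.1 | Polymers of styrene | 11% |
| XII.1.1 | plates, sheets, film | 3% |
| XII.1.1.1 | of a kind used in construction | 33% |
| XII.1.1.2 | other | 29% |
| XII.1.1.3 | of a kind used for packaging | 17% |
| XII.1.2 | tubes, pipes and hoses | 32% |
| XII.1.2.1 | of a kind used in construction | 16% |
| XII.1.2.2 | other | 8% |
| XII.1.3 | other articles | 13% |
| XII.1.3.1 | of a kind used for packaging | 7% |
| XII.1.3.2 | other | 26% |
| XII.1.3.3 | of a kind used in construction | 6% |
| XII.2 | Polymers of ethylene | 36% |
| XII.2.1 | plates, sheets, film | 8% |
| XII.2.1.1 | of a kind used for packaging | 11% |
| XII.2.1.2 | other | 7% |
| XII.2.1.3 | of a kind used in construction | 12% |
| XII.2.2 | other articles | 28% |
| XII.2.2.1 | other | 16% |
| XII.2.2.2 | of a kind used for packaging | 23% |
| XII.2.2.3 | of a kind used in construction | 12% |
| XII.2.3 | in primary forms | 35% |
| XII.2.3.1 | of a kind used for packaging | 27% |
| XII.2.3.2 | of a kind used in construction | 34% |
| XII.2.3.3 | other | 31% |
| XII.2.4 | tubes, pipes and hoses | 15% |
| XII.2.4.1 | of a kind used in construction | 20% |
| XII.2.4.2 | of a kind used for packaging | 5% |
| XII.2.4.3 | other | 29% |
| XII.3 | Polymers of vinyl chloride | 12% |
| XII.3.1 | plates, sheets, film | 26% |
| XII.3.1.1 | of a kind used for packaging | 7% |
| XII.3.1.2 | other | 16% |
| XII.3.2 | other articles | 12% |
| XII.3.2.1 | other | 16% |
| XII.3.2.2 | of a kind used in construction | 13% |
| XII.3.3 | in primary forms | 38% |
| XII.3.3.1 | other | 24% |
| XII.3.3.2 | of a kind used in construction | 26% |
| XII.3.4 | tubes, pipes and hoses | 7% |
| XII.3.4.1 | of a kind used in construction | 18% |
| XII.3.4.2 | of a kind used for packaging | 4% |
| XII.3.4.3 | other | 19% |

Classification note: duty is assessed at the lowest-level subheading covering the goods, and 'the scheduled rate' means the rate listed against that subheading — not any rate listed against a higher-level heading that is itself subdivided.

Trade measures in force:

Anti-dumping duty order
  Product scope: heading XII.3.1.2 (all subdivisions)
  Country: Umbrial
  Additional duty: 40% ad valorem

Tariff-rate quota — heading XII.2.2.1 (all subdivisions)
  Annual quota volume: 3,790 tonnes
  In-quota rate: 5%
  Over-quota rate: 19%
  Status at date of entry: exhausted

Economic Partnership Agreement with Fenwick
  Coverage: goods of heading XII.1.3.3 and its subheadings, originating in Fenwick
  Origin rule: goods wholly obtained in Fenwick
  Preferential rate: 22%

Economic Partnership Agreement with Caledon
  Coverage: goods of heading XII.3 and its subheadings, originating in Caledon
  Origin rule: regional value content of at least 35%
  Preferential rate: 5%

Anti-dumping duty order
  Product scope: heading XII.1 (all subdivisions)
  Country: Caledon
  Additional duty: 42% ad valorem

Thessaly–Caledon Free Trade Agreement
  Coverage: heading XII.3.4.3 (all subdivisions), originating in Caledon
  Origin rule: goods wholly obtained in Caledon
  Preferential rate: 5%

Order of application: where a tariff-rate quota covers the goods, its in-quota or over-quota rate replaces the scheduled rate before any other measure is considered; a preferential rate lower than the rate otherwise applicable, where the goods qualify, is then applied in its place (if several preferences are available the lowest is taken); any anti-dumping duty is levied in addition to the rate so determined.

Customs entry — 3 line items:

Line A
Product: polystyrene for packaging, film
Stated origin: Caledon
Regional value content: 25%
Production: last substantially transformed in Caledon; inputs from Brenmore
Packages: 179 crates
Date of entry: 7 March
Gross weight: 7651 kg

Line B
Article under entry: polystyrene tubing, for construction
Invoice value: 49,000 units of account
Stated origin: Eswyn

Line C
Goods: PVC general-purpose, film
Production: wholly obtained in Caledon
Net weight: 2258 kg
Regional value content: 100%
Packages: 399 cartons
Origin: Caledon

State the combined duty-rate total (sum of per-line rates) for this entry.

80%

Line A: polystyrene → XII.1; film → XII.1.1; for packaging → XII.1.1.3. Scheduled 17%. Caledon agreement on XII.3: XII.1.1.3 not covered; Caledon agreement on XII.3.4.3: XII.1.1.3 not covered; anti-dumping (Caledon, XII.1): +42%; total 17% + 42% = 59%. → 59%.
Line B: polystyrene → XII.1; tubing → XII.1.2; for construction → XII.1.2.1. Scheduled 16%. No special measure applies. → 16%.
Line C: PVC → XII.3; film → XII.3.1; general-purpose → XII.3.1.2. Scheduled 16%. Caledon agreement on XII.3: RVC ≥ 35% → 5% available; Caledon agreement on XII.3.4.3: XII.3.1.2 not covered; preferential 5%. → 5%.
Sum: 59% + 16% + 5% = 80%.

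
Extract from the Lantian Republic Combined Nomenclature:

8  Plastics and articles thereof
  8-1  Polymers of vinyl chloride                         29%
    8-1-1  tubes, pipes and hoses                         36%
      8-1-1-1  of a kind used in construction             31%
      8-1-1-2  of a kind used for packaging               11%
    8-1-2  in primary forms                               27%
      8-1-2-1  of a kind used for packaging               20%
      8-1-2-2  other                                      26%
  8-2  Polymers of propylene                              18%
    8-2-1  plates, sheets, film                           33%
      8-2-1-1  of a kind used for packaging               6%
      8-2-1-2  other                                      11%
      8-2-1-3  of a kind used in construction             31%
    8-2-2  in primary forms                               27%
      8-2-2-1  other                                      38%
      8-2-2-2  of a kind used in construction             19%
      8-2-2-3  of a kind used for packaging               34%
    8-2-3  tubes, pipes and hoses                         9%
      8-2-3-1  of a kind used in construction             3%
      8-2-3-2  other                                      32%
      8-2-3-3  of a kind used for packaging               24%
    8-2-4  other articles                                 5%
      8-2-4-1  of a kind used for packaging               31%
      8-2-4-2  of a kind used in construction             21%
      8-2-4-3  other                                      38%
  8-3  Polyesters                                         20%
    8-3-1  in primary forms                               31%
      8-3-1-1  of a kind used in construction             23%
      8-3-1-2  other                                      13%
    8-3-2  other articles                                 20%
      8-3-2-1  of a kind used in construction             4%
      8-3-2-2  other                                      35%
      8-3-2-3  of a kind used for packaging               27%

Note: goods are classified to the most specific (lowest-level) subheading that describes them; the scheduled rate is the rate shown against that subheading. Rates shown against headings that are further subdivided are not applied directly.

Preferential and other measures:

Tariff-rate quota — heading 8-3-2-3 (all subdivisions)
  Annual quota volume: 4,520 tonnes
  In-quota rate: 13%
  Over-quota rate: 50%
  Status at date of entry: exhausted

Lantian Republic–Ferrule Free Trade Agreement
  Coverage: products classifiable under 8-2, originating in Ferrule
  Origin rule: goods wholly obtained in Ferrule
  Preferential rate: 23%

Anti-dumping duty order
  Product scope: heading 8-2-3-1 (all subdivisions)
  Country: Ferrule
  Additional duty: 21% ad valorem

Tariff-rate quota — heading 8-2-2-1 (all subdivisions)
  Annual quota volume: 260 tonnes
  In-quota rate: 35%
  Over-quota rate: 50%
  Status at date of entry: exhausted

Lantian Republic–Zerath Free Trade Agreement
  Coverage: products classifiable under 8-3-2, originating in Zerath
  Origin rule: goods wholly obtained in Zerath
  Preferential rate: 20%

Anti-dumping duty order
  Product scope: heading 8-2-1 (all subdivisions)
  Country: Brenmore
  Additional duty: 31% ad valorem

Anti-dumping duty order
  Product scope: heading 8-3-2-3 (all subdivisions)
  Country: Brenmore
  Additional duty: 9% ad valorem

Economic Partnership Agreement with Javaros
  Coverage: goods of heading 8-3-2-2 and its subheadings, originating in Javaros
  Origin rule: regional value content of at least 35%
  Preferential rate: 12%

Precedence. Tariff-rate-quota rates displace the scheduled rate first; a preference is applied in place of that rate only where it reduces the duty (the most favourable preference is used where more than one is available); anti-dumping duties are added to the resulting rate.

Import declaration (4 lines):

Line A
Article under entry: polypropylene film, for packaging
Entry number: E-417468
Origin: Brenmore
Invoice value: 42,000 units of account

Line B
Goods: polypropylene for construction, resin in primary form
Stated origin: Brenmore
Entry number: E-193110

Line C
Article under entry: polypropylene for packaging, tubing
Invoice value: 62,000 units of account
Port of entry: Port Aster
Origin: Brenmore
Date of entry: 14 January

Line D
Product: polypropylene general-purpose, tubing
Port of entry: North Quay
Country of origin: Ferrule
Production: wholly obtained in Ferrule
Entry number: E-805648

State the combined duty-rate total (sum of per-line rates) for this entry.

Line A: polypropylene → 8-2; film → 8-2-1; for packaging → 8-2-1-1. Scheduled 6%. anti-dumping (Brenmore, 8-2-1): +31%; total 6% + 31% = 37%. → 37%.
Line B: polypropylene → 8-2; resin in primary form → 8-2-2; for construction → 8-2-2-2. Scheduled 19%. No special measure applies. → 19%.
Line C: polypropylene → 8-2; tubing → 8-2-3; for packaging → 8-2-3-3. Scheduled 24%. No special measure applies. → 24%.
Line D: polypropylene → 8-2; tubing → 8-2-3; general-purpose → 8-2-3-2. Scheduled 32%. Ferrule agreement on 8-2: wholly obtained → 23% available; preferential 23%. → 23%.
Sum: 37% + 19% + 24% + 23% = 103%.

103%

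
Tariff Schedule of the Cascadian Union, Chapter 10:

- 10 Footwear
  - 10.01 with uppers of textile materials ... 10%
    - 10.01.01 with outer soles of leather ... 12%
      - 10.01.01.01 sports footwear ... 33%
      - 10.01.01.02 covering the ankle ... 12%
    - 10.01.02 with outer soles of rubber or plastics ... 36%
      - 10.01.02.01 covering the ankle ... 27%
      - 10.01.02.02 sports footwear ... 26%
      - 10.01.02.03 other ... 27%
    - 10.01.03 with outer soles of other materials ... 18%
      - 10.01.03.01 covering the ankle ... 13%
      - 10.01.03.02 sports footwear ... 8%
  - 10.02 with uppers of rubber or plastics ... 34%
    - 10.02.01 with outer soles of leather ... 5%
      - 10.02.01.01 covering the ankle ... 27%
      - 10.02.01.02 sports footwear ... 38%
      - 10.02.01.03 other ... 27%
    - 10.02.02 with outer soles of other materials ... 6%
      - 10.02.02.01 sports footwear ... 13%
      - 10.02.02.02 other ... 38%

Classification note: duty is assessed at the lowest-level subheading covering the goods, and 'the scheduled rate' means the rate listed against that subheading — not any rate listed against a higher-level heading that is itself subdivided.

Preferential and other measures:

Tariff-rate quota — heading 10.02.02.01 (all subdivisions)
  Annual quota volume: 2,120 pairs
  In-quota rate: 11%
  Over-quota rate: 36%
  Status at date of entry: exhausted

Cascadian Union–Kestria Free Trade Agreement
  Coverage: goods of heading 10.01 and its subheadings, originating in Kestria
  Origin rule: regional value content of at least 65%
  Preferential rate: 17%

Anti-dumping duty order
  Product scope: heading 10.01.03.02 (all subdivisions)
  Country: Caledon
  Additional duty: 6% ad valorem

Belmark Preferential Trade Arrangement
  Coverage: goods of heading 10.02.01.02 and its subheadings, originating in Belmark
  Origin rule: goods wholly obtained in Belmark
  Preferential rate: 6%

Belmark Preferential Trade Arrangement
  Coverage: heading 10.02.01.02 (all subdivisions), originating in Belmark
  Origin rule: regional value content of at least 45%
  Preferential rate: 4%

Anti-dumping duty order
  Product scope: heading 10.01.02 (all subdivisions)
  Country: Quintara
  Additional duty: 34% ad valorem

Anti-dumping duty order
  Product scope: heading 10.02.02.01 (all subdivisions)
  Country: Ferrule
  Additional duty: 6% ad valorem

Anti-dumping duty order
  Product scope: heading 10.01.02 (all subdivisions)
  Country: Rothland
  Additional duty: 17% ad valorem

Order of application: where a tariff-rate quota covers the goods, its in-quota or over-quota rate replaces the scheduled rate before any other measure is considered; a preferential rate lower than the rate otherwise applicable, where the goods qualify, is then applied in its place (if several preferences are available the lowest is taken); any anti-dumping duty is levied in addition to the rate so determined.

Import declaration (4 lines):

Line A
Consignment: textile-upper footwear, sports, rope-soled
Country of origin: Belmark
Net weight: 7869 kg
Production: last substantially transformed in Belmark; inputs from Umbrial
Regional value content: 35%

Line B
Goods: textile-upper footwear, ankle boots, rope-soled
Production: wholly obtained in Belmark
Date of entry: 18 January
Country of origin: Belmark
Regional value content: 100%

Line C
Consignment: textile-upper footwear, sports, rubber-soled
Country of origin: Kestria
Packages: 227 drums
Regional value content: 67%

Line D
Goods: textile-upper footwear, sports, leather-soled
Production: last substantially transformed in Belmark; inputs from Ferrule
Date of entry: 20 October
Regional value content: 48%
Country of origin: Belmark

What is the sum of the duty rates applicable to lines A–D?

71%

Line A: textile-upper → 10.01; rope-soled → 10.01.03; sports → 10.01.03.02. Scheduled 8%. Belmark agreement on 10.02.01.02: 10.01.03.02 not covered; Belmark agreement on 10.02.01.02: 10.01.03.02 not covered. → 8%.
Line B: textile-upper → 10.01; rope-soled → 10.01.03; ankle boots → 10.01.03.01. Scheduled 13%. Belmark agreement on 10.02.01.02: 10.01.03.01 not covered; Belmark agreement on 10.02.01.02: 10.01.03.01 not covered. → 13%.
Line C: textile-upper → 10.01; rubber-soled → 10.01.02; sports → 10.01.02.02. Scheduled 26%. Kestria agreement on 10.01: RVC ≥ 65% → 17% available; preferential 17%. → 17%.
Line D: textile-upper → 10.01; leather-soled → 10.01.01; sports → 10.01.01.01. Scheduled 33%. Belmark agreement on 10.02.01.02: 10.01.01.01 not covered; Belmark agreement on 10.02.01.02: 10.01.01.01 not covered. → 33%.
Sum: 8% + 13% + 17% + 33% = 71%.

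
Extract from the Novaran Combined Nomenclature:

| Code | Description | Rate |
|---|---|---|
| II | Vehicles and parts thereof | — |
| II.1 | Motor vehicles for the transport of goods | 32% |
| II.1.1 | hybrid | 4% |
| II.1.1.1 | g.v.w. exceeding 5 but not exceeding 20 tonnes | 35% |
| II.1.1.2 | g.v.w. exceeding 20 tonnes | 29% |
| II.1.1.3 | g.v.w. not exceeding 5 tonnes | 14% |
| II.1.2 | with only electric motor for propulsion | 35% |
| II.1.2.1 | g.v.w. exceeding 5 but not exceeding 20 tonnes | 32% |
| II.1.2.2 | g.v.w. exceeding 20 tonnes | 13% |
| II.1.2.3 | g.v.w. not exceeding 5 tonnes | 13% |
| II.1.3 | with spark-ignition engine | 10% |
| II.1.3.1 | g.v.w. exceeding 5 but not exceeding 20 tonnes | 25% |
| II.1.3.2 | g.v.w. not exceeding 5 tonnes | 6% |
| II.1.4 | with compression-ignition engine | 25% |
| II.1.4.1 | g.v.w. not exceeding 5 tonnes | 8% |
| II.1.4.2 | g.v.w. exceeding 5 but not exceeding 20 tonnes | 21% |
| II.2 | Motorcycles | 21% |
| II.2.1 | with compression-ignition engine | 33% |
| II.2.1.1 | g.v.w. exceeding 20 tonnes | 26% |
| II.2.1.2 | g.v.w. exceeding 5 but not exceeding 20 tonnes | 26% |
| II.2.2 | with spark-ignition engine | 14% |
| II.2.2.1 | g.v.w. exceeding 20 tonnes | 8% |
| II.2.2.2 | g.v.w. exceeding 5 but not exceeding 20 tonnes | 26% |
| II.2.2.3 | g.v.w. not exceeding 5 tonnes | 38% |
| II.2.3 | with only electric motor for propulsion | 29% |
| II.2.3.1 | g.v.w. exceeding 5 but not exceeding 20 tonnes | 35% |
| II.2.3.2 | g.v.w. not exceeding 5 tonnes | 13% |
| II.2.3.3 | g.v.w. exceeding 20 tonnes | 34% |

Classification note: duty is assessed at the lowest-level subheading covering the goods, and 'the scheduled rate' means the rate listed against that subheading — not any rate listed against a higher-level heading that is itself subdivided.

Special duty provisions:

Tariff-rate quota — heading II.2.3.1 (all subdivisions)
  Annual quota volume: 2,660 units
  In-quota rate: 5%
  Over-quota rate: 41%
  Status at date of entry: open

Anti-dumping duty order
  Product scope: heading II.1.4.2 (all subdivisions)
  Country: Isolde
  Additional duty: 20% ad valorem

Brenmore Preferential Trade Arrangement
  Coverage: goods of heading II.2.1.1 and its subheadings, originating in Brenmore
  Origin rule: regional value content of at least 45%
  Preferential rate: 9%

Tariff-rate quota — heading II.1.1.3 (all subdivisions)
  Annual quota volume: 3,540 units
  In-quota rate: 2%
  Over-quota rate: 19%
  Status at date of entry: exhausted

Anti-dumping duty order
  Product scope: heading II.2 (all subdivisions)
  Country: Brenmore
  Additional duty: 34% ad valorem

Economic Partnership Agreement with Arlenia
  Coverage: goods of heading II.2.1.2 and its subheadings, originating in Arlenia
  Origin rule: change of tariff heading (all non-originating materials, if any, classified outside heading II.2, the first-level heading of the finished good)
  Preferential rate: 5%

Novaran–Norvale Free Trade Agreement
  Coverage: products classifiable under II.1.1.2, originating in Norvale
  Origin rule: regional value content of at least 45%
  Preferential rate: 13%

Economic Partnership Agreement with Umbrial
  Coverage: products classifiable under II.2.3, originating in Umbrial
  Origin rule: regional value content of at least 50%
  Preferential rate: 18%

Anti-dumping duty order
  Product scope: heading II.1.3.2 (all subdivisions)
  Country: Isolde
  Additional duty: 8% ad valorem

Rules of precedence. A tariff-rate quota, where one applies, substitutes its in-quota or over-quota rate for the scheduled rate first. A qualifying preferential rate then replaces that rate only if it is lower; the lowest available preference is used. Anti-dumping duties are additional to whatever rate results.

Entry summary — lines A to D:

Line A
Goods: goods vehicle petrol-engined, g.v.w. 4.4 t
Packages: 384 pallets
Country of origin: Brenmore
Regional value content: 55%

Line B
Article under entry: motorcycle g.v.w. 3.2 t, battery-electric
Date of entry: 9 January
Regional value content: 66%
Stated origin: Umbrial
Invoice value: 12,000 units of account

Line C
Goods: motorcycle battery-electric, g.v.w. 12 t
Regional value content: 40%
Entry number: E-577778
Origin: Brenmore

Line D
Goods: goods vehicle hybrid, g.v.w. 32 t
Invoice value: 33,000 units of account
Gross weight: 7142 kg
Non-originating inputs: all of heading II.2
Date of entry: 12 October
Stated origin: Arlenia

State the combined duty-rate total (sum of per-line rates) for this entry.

87%

Line A: goods vehicle → II.1; petrol-engined → II.1.3; g.v.w. 4.4 t → II.1.3.2. Scheduled 6%. Brenmore agreement on II.2.1.1: II.1.3.2 not covered. → 6%.
Line B: motorcycle → II.2; battery-electric → II.2.3; g.v.w. 3.2 t → II.2.3.2. Scheduled 13%. Umbrial agreement on II.2.3: RVC ≥ 50% → 18% available; preference 18% not lower than 13% → no reduction. → 13%.
Line C: motorcycle → II.2; battery-electric → II.2.3; g.v.w. 12 t → II.2.3.1. Scheduled 35%. quota on II.2.3.1 open → in-quota 5%; Brenmore agreement on II.2.1.1: II.2.3.1 not covered; anti-dumping (Brenmore, II.2): +34%; total 5% + 34% = 39%. → 39%.
Line D: goods vehicle → II.1; hybrid → II.1.1; g.v.w. 32 t → II.1.1.2. Scheduled 29%. Arlenia agreement on II.2.1.2: II.1.1.2 not covered. → 29%.
Sum: 6% + 13% + 39% + 29% = 87%.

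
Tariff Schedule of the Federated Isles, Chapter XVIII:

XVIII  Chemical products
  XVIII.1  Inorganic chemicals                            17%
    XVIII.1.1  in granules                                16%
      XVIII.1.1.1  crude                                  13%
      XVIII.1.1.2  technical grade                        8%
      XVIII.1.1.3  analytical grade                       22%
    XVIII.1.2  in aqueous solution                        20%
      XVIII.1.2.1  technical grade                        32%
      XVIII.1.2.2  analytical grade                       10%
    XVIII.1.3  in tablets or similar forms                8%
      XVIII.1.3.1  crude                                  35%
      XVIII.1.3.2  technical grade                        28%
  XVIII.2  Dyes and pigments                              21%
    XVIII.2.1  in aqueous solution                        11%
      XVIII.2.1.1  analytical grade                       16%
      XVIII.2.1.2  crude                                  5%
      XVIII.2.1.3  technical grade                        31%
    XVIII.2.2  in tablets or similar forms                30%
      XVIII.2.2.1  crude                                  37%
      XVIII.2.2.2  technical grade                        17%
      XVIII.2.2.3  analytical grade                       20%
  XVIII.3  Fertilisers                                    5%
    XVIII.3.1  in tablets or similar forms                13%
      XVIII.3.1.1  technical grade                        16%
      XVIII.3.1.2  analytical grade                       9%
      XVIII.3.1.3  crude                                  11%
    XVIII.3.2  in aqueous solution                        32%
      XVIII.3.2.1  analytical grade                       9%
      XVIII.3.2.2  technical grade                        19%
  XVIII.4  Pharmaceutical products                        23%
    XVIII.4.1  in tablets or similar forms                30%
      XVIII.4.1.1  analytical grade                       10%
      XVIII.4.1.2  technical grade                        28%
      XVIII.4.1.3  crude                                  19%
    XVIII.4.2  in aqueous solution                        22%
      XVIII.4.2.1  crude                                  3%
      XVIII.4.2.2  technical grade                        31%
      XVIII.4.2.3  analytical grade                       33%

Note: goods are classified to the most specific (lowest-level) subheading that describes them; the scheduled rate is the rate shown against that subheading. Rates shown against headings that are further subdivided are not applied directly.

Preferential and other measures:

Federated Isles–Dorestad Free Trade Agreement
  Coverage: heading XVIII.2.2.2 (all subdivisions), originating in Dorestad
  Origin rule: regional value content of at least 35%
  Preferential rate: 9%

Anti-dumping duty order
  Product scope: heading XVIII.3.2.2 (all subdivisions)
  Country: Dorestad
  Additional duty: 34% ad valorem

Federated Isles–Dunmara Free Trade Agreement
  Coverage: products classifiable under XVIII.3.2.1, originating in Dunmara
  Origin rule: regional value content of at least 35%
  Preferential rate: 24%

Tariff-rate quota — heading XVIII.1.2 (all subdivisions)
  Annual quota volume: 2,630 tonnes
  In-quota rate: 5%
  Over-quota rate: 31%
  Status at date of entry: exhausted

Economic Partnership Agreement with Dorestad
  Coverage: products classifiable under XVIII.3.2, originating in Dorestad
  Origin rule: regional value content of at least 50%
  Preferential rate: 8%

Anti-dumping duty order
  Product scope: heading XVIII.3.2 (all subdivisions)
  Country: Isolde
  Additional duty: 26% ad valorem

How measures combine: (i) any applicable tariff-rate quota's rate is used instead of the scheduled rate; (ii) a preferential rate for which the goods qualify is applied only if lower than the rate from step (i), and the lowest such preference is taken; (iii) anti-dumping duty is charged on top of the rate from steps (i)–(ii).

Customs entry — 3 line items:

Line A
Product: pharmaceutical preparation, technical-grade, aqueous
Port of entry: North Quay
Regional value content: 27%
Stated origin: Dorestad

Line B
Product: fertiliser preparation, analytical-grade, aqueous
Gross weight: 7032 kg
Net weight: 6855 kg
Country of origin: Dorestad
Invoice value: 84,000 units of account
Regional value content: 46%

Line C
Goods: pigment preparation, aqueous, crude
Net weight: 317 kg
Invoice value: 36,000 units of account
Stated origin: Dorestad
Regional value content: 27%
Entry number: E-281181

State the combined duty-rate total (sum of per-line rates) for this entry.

Line A: pharmaceutical → XVIII.4; aqueous → XVIII.4.2; technical-grade → XVIII.4.2.2. Scheduled 31%. Dorestad agreement on XVIII.2.2.2: XVIII.4.2.2 not covered; Dorestad agreement on XVIII.3.2: XVIII.4.2.2 not covered. → 31%.
Line B: fertiliser → XVIII.3; aqueous → XVIII.3.2; analytical-grade → XVIII.3.2.1. Scheduled 9%. Dorestad agreement on XVIII.2.2.2: XVIII.3.2.1 not covered; Dorestad agreement on XVIII.3.2: RVC < 50%. → 9%.
Line C: pigment → XVIII.2; aqueous → XVIII.2.1; crude → XVIII.2.1.2. Scheduled 5%. Dorestad agreement on XVIII.2.2.2: XVIII.2.1.2 not covered; Dorestad agreement on XVIII.3.2: XVIII.2.1.2 not covered. → 5%.
Sum: 31% + 9% + 5% = 45%.

45%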